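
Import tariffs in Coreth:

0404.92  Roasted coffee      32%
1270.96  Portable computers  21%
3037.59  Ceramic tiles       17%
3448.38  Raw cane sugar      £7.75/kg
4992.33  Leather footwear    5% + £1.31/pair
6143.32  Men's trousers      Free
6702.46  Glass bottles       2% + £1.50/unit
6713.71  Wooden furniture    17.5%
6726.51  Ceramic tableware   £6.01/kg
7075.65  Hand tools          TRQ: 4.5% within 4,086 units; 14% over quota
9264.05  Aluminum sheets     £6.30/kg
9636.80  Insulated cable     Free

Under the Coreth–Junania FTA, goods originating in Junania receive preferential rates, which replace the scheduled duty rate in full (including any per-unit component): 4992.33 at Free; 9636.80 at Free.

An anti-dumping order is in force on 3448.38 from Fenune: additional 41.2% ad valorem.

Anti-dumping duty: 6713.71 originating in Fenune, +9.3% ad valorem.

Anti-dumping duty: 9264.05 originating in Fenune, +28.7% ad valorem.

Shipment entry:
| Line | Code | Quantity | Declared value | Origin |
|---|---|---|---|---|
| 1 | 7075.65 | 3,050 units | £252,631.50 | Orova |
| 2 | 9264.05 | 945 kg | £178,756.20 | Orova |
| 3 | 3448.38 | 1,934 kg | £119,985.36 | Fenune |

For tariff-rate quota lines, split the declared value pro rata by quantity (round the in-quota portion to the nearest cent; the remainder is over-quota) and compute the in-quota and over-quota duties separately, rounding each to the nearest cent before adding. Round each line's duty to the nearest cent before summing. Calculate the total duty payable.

£81,744.39

Line 1 (7075.65, Orova, 3,050 units, £252,631.50):
Code 7075.65 is under a tariff-rate quota (threshold 4,086 units). Quantity 3,050 units is within the quota, so the in-quota rate 4.5% applies to the full value.
Duty = £252,631.50 × 4.5% = £11,368.42.
Line 2 (9264.05, Orova, 945 kg, £178,756.20):
Base rate for 9264.05 is £6.30/kg.
The additional-duty order on 9264.05 targets Fenune, not Orova; it does not apply.
Duty = 945 × £6.30 = £5,953.50.
Line 3 (3448.38, Fenune, 1,934 kg, £119,985.36):
Base rate for 3448.38 is £7.75/kg.
Additional duty on 3448.38 from Fenune: +41.2% ad valorem. Applied ad valorem rate = 41.2%.
Duty = £119,985.36 × 41.2% + 1,934 × £7.75 = £64,422.47.
Total = £11,368.42 + £5,953.50 + £64,422.47 = £81,744.39.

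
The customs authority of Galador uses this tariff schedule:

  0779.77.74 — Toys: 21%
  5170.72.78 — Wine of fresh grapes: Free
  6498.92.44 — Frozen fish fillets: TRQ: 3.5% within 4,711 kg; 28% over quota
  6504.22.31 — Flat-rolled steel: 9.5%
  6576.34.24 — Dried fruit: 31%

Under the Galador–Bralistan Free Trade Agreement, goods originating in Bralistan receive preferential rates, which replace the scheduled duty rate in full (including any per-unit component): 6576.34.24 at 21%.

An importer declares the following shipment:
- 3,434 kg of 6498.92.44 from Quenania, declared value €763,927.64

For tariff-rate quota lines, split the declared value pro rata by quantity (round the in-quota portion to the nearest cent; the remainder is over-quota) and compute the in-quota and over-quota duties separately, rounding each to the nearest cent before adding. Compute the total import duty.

€26,737.47

Line 1 (6498.92.44, Quenania, 3,434 kg, €763,927.64):
Code 6498.92.44 is under a tariff-rate quota (threshold 4,711 kg). Quantity 3,434 kg is within the quota, so the in-quota rate 3.5% applies to the full value.
Duty = €763,927.64 × 3.5% = €26,737.47.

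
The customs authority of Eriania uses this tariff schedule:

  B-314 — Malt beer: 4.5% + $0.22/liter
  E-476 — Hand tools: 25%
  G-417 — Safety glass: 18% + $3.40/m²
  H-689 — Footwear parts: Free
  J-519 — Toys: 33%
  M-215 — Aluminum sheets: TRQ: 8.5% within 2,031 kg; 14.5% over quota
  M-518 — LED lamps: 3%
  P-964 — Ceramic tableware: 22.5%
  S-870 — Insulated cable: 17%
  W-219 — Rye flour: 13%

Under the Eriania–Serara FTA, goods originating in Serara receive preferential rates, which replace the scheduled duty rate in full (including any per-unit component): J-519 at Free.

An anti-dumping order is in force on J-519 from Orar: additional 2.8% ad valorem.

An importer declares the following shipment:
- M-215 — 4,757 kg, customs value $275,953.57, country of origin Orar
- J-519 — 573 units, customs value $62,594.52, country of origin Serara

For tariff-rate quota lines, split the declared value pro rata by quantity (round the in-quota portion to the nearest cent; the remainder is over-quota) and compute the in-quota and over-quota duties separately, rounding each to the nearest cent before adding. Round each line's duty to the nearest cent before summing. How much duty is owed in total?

$32,944.17

Line 1 (M-215, Orar, 4,757 kg, $275,953.57):
Code M-215 is under a tariff-rate quota (threshold 2,031 kg). In-quota: 2,031 kg at 8.5%; over-quota: 2,726 kg at 14.5%.
Pro-rata value split: in-quota = $275,953.57 × 2,031/4,757 = $117,818.31; over-quota = $275,953.57 − $117,818.31 = $158,135.26.
In-quota duty = $117,818.31 × 8.5% = $10,014.56. Over-quota duty = $158,135.26 × 14.5% = $22,929.61.
Line duty = $10,014.56 + $22,929.61 = $32,944.17.
Line 2 (J-519, Serara, 573 units, $62,594.52):
Base rate for J-519 is 33%.
Origin Serara qualifies under the Eriania–Serara agreement and J-519 is covered: preferential rate Free applies instead.
The additional-duty order on J-519 targets Orar, not Serara; it does not apply.
Duty = $62,594.52 × 0% = $0.00.
Total = $32,944.17 + $0.00 = $32,944.17.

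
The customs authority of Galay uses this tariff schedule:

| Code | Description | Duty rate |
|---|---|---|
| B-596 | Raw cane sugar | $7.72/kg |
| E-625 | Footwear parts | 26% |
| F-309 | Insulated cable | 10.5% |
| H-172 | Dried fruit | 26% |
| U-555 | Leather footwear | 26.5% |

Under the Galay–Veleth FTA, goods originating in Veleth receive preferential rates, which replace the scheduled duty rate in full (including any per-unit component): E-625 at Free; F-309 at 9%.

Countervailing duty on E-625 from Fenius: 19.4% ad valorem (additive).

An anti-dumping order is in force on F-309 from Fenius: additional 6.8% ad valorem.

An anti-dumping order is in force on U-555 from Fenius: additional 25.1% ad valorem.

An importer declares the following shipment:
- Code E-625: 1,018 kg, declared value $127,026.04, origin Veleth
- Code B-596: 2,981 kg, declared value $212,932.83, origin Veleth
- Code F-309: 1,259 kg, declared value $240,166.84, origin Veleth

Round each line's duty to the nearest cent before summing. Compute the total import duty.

$44,628.34

Line 1 (E-625, Veleth, 1,018 kg, $127,026.04):
Base rate for E-625 is 26%.
Origin Veleth qualifies under the Galay–Veleth agreement and E-625 is covered: preferential rate Free applies instead.
The additional-duty order on E-625 targets Fenius, not Veleth; it does not apply.
Duty = $127,026.04 × 0% = $0.00.
Line 2 (B-596, Veleth, 2,981 kg, $212,932.83):
Base rate for B-596 is $7.72/kg.
Origin Veleth is the FTA partner but B-596 is not on the preference list; base rate stands.
Duty = 2,981 × $7.72 = $23,013.32.
Line 3 (F-309, Veleth, 1,259 kg, $240,166.84):
Base rate for F-309 is 10.5%.
Origin Veleth qualifies under the Galay–Veleth agreement and F-309 is covered: preferential rate 9% applies instead.
The additional-duty order on F-309 targets Fenius, not Veleth; it does not apply.
Duty = $240,166.84 × 9% = $21,615.02.
Total = $0.00 + $23,013.32 + $21,615.02 = $44,628.34.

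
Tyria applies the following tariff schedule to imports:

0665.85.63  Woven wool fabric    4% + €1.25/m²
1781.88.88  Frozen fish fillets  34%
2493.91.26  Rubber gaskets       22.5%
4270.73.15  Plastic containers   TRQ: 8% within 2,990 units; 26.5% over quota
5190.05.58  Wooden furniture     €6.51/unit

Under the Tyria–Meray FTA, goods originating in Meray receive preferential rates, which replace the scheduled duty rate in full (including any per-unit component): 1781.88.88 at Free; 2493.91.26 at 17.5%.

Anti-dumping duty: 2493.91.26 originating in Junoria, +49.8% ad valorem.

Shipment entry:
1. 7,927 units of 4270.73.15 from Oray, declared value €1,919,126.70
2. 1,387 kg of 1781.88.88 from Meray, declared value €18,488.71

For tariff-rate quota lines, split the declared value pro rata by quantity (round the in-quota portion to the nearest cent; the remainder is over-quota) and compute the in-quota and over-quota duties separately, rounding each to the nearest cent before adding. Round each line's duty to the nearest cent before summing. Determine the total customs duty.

Line 1 (4270.73.15, Oray, 7,927 units, €1,919,126.70):
Code 4270.73.15 is under a tariff-rate quota (threshold 2,990 units). In-quota: 2,990 units at 8%; over-quota: 4,937 units at 26.5%.
Pro-rata value split: in-quota = €1,919,126.70 × 2,990/7,927 = €723,879.00; over-quota = €1,919,126.70 − €723,879.00 = €1,195,247.70.
In-quota duty = €723,879.00 × 8% = €57,910.32. Over-quota duty = €1,195,247.70 × 26.5% = €316,740.64.
Line duty = €57,910.32 + €316,740.64 = €374,650.96.
Line 2 (1781.88.88, Meray, 1,387 kg, €18,488.71):
Base rate for 1781.88.88 is 34%.
Origin Meray qualifies under the Tyria–Meray agreement and 1781.88.88 is covered: preferential rate Free applies instead.
Duty = €18,488.71 × 0% = €0.00.
Total = €374,650.96 + €0.00 = €374,650.96.

€374,650.96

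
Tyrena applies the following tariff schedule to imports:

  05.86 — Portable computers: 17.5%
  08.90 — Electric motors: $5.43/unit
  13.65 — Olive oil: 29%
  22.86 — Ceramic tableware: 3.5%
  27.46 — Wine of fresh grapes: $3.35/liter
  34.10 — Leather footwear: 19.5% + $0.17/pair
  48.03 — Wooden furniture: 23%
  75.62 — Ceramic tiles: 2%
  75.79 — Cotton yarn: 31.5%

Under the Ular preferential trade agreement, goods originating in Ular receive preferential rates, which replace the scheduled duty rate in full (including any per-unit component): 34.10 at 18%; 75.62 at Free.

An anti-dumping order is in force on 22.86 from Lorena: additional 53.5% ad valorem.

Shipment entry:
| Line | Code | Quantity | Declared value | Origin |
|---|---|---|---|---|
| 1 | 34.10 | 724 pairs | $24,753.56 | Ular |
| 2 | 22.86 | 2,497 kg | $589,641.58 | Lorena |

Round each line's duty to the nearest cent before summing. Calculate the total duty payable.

$340,551.34

Line 1 (34.10, Ular, 724 pairs, $24,753.56):
Base rate for 34.10 is 19.5% + $0.17/pair.
Origin Ular qualifies under the Tyrena–Ular agreement and 34.10 is covered: preferential rate 18% applies instead.
Duty = $24,753.56 × 18% = $4,455.64.
Line 2 (22.86, Lorena, 2,497 kg, $589,641.58):
Base rate for 22.86 is 3.5%.
Additional duty on 22.86 from Lorena: +53.5%. Applied ad valorem rate: 3.5% + 53.5% = 57%.
Duty = $589,641.58 × 57% = $336,095.70.
Total = $4,455.64 + $336,095.70 = $340,551.34.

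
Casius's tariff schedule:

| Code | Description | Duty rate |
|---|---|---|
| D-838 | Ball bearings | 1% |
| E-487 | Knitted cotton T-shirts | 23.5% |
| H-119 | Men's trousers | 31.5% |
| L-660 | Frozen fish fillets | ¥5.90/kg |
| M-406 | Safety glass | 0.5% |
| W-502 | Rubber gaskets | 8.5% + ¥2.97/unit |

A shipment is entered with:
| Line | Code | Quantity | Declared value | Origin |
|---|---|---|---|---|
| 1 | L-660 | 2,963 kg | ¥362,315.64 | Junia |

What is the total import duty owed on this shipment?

¥17,481.70

Line 1 (L-660, Junia, 2,963 kg, ¥362,315.64):
Base rate for L-660 is ¥5.90/kg.
Duty = 2,963 × ¥5.90 = ¥17,481.70.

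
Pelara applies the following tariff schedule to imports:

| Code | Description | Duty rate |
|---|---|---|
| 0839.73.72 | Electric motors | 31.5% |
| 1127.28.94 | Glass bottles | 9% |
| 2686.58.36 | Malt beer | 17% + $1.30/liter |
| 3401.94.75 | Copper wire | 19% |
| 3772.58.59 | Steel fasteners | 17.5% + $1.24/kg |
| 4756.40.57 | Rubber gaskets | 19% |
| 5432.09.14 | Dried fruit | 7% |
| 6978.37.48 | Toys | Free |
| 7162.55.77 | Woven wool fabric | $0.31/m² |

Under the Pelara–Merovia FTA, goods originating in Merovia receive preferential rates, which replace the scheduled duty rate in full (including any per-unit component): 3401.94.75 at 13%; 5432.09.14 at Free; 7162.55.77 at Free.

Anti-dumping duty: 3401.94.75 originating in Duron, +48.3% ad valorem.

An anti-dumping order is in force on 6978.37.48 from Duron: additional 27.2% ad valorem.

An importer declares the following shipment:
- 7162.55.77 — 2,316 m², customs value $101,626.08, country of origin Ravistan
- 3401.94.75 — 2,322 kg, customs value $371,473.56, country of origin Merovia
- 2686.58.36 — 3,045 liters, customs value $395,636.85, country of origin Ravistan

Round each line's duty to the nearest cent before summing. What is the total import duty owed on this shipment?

$120,226.28

Line 1 (7162.55.77, Ravistan, 2,316 m², $101,626.08):
Base rate for 7162.55.77 is $0.31/m².
7162.55.77 has an FTA preferential rate, but origin Ravistan is not Merovia; base rate stands.
Duty = 2,316 × $0.31 = $717.96.
Line 2 (3401.94.75, Merovia, 2,322 kg, $371,473.56):
Base rate for 3401.94.75 is 19%.
Origin Merovia qualifies under the Pelara–Merovia agreement and 3401.94.75 is covered: preferential rate 13% applies instead.
The additional-duty order on 3401.94.75 targets Duron, not Merovia; it does not apply.
Duty = $371,473.56 × 13% = $48,291.56.
Line 3 (2686.58.36, Ravistan, 3,045 liters, $395,636.85):
Base rate for 2686.58.36 is 17% + $1.30/liter.
Duty = $395,636.85 × 17% + 3,045 × $1.30 = $71,216.76.
Total = $717.96 + $48,291.56 + $71,216.76 = $120,226.28.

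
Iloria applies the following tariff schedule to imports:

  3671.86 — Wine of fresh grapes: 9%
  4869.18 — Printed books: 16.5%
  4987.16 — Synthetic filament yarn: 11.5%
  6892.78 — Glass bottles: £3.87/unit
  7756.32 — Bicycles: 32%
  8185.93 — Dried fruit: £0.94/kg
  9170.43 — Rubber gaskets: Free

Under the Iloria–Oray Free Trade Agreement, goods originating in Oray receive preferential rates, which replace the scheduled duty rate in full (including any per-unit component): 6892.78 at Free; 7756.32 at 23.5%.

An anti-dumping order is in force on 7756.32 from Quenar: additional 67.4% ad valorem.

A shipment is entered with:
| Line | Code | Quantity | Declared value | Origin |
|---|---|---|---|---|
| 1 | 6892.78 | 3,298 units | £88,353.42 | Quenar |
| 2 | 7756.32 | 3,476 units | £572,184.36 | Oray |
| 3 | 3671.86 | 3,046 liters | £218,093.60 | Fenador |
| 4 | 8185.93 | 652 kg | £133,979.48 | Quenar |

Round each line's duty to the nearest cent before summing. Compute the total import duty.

Line 1 (6892.78, Quenar, 3,298 units, £88,353.42):
Base rate for 6892.78 is £3.87/unit.
6892.78 has an FTA preferential rate, but origin Quenar is not Oray; base rate stands.
Duty = 3,298 × £3.87 = £12,763.26.
Line 2 (7756.32, Oray, 3,476 units, £572,184.36):
Base rate for 7756.32 is 32%.
Origin Oray qualifies under the Iloria–Oray agreement and 7756.32 is covered: preferential rate 23.5% applies instead.
The additional-duty order on 7756.32 targets Quenar, not Oray; it does not apply.
Duty = £572,184.36 × 23.5% = £134,463.32.
Line 3 (3671.86, Fenador, 3,046 liters, £218,093.60):
Base rate for 3671.86 is 9%.
Duty = £218,093.60 × 9% = £19,628.42.
Line 4 (8185.93, Quenar, 652 kg, £133,979.48):
Base rate for 8185.93 is £0.94/kg.
Duty = 652 × £0.94 = £612.88.
Total = £12,763.26 + £134,463.32 + £19,628.42 + £612.88 = £167,467.88.

£167,467.88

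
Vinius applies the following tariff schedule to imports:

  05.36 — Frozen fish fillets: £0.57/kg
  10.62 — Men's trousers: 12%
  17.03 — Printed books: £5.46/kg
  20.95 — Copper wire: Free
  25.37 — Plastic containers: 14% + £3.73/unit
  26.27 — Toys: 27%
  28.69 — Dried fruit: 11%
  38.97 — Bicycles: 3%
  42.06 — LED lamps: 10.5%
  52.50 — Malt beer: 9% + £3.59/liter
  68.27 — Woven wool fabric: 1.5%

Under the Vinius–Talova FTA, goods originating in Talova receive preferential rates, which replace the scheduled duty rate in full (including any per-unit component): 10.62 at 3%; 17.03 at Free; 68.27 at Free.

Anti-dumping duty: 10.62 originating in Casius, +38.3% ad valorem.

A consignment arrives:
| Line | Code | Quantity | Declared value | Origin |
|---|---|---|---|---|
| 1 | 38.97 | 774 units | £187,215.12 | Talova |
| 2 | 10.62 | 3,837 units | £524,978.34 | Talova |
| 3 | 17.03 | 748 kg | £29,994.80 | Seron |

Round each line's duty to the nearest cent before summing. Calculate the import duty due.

Line 1 (38.97, Talova, 774 units, £187,215.12):
Base rate for 38.97 is 3%.
Origin Talova is the FTA partner but 38.97 is not on the preference list; base rate stands.
Duty = £187,215.12 × 3% = £5,616.45.
Line 2 (10.62, Talova, 3,837 units, £524,978.34):
Base rate for 10.62 is 12%.
Origin Talova qualifies under the Vinius–Talova agreement and 10.62 is covered: preferential rate 3% applies instead.
The additional-duty order on 10.62 targets Casius, not Talova; it does not apply.
Duty = £524,978.34 × 3% = £15,749.35.
Line 3 (17.03, Seron, 748 kg, £29,994.80):
Base rate for 17.03 is £5.46/kg.
17.03 has an FTA preferential rate, but origin Seron is not Talova; base rate stands.
Duty = 748 × £5.46 = £4,084.08.
Total = £5,616.45 + £15,749.35 + £4,084.08 = £25,449.88.

£25,449.88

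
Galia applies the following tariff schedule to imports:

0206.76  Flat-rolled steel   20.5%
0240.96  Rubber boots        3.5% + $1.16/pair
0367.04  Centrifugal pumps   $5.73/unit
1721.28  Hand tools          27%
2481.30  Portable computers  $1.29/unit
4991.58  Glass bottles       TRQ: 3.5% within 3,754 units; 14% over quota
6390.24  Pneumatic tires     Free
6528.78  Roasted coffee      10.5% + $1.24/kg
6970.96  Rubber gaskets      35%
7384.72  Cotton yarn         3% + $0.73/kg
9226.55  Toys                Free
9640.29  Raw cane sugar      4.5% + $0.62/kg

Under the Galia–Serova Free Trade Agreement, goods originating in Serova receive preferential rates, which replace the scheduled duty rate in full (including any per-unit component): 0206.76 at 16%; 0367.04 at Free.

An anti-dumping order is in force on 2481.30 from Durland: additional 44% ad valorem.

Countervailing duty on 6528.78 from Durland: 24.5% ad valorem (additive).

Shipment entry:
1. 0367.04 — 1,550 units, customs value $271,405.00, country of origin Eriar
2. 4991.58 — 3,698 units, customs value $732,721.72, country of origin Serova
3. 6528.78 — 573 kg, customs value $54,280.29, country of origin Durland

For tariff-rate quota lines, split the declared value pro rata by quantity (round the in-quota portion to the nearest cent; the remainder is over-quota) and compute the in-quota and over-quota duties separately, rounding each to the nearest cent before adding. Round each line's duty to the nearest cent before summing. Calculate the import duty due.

Line 1 (0367.04, Eriar, 1,550 units, $271,405.00):
Base rate for 0367.04 is $5.73/unit.
0367.04 has an FTA preferential rate, but origin Eriar is not Serova; base rate stands.
Duty = 1,550 × $5.73 = $8,881.50.
Line 2 (4991.58, Serova, 3,698 units, $732,721.72):
Code 4991.58 is under a tariff-rate quota (threshold 3,754 units). Quantity 3,698 units is within the quota, so the in-quota rate 3.5% applies to the full value.
Duty = $732,721.72 × 3.5% = $25,645.26.
Line 3 (6528.78, Durland, 573 kg, $54,280.29):
Base rate for 6528.78 is 10.5% + $1.24/kg.
Additional duty on 6528.78 from Durland: +24.5%. Applied ad valorem rate: 10.5% + 24.5% = 35%.
Duty = $54,280.29 × 35% + 573 × $1.24 = $19,708.62.
Total = $8,881.50 + $25,645.26 + $19,708.62 = $54,235.38.

$54,235.38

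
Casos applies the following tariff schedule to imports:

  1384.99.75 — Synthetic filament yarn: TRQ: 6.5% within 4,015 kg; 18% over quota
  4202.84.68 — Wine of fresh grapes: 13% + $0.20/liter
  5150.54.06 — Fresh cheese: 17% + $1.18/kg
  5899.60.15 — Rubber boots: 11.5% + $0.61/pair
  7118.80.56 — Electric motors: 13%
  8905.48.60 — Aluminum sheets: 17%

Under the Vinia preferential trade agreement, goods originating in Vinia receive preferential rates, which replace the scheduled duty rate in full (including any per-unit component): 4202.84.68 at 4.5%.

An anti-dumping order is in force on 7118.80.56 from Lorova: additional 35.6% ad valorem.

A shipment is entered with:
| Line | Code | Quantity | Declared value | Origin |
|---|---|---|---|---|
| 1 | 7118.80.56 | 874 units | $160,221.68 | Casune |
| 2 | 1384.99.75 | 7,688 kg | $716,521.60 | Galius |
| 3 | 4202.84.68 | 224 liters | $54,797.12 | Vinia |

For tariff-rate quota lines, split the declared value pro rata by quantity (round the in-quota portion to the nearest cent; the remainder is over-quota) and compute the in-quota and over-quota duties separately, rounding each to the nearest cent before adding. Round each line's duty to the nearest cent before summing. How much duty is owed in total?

$109,235.81

Line 1 (7118.80.56, Casune, 874 units, $160,221.68):
Base rate for 7118.80.56 is 13%.
The additional-duty order on 7118.80.56 targets Lorova, not Casune; it does not apply.
Duty = $160,221.68 × 13% = $20,828.82.
Line 2 (1384.99.75, Galius, 7,688 kg, $716,521.60):
Code 1384.99.75 is under a tariff-rate quota (threshold 4,015 kg). In-quota: 4,015 kg at 6.5%; over-quota: 3,673 kg at 18%.
Pro-rata value split: in-quota = $716,521.60 × 4,015/7,688 = $374,198.00; over-quota = $716,521.60 − $374,198.00 = $342,323.60.
In-quota duty = $374,198.00 × 6.5% = $24,322.87. Over-quota duty = $342,323.60 × 18% = $61,618.25.
Line duty = $24,322.87 + $61,618.25 = $85,941.12.
Line 3 (4202.84.68, Vinia, 224 liters, $54,797.12):
Base rate for 4202.84.68 is 13% + $0.20/liter.
Origin Vinia qualifies under the Casos–Vinia agreement and 4202.84.68 is covered: preferential rate 4.5% applies instead.
Duty = $54,797.12 × 4.5% = $2,465.87.
Total = $20,828.82 + $85,941.12 + $2,465.87 = $109,235.81.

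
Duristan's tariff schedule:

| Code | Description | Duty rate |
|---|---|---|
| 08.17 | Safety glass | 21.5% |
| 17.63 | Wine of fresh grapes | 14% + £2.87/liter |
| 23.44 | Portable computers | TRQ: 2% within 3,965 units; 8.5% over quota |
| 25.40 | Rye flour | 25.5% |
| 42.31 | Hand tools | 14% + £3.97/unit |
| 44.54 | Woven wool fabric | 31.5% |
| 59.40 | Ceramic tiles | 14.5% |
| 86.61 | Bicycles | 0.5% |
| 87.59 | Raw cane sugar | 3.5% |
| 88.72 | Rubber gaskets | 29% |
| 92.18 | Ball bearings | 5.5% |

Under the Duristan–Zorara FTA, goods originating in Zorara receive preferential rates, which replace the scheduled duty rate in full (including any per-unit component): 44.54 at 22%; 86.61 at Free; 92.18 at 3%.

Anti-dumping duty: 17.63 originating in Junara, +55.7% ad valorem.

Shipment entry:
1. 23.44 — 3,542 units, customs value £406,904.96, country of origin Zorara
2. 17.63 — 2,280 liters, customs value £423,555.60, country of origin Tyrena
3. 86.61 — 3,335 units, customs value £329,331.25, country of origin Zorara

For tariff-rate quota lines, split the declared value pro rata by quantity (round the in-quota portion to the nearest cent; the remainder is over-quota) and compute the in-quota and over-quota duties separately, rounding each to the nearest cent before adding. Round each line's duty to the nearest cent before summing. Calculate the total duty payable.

£73,979.48

Line 1 (23.44, Zorara, 3,542 units, £406,904.96):
Code 23.44 is under a tariff-rate quota (threshold 3,965 units). Quantity 3,542 units is within the quota, so the in-quota rate 2% applies to the full value.
Duty = £406,904.96 × 2% = £8,138.10.
Line 2 (17.63, Tyrena, 2,280 liters, £423,555.60):
Base rate for 17.63 is 14% + £2.87/liter.
The additional-duty order on 17.63 targets Junara, not Tyrena; it does not apply.
Duty = £423,555.60 × 14% + 2,280 × £2.87 = £65,841.38.
Line 3 (86.61, Zorara, 3,335 units, £329,331.25):
Base rate for 86.61 is 0.5%.
Origin Zorara qualifies under the Duristan–Zorara agreement and 86.61 is covered: preferential rate Free applies instead.
Duty = £329,331.25 × 0% = £0.00.
Total = £8,138.10 + £65,841.38 + £0.00 = £73,979.48.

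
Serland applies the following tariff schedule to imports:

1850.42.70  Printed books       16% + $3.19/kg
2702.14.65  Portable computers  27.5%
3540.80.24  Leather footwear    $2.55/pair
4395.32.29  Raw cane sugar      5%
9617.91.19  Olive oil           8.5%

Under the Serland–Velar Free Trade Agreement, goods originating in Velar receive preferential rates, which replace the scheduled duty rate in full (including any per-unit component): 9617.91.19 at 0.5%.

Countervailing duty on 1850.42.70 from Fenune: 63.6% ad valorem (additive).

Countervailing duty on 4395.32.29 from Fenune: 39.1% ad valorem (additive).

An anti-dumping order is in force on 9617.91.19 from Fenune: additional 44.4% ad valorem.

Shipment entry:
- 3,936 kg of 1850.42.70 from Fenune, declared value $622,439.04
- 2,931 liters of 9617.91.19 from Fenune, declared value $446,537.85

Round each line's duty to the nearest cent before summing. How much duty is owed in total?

Line 1 (1850.42.70, Fenune, 3,936 kg, $622,439.04):
Base rate for 1850.42.70 is 16% + $3.19/kg.
Additional duty on 1850.42.70 from Fenune: +63.6%. Applied ad valorem rate: 16% + 63.6% = 79.6%.
Duty = $622,439.04 × 79.6% + 3,936 × $3.19 = $508,017.32.
Line 2 (9617.91.19, Fenune, 2,931 liters, $446,537.85):
Base rate for 9617.91.19 is 8.5%.
9617.91.19 has an FTA preferential rate, but origin Fenune is not Velar; base rate stands.
Additional duty on 9617.91.19 from Fenune: +44.4%. Applied ad valorem rate: 8.5% + 44.4% = 52.9%.
Duty = $446,537.85 × 52.9% = $236,218.52.
Total = $508,017.32 + $236,218.52 = $744,235.84.

$744,235.84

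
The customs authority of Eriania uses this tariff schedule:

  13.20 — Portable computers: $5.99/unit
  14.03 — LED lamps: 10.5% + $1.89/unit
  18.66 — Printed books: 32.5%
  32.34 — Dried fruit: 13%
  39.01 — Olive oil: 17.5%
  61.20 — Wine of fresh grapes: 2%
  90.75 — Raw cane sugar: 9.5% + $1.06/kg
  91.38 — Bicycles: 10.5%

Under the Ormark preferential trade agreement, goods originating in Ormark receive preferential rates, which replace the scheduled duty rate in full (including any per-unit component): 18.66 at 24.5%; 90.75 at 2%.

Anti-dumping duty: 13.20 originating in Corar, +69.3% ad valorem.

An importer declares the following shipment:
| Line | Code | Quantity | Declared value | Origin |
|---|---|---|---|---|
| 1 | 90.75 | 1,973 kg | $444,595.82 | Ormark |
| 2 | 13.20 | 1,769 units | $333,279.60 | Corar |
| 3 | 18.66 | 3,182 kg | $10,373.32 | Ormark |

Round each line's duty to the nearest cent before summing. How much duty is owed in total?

$252,992.45

Line 1 (90.75, Ormark, 1,973 kg, $444,595.82):
Base rate for 90.75 is 9.5% + $1.06/kg.
Origin Ormark qualifies under the Eriania–Ormark agreement and 90.75 is covered: preferential rate 2% applies instead.
Duty = $444,595.82 × 2% = $8,891.92.
Line 2 (13.20, Corar, 1,769 units, $333,279.60):
Base rate for 13.20 is $5.99/unit.
Additional duty on 13.20 from Corar: +69.3% ad valorem. Applied ad valorem rate = 69.3%.
Duty = $333,279.60 × 69.3% + 1,769 × $5.99 = $241,559.07.
Line 3 (18.66, Ormark, 3,182 kg, $10,373.32):
Base rate for 18.66 is 32.5%.
Origin Ormark qualifies under the Eriania–Ormark agreement and 18.66 is covered: preferential rate 24.5% applies instead.
Duty = $10,373.32 × 24.5% = $2,541.46.
Total = $8,891.92 + $241,559.07 + $2,541.46 = $252,992.45.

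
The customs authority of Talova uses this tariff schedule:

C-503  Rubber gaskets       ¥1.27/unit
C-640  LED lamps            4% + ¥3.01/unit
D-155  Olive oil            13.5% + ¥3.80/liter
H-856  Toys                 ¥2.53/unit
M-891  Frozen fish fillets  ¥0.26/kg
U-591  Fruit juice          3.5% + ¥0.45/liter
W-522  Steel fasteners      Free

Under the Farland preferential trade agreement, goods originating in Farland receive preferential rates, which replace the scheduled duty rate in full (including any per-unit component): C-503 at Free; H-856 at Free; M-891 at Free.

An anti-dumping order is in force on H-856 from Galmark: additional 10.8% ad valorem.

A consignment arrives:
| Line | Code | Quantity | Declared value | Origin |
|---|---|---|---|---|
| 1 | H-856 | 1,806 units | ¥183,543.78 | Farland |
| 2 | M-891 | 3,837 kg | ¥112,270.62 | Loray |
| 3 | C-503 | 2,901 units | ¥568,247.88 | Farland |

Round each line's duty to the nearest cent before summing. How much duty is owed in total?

Line 1 (H-856, Farland, 1,806 units, ¥183,543.78):
Base rate for H-856 is ¥2.53/unit.
Origin Farland qualifies under the Talova–Farland agreement and H-856 is covered: preferential rate Free applies instead.
The additional-duty order on H-856 targets Galmark, not Farland; it does not apply.
Duty = ¥183,543.78 × 0% = ¥0.00.
Line 2 (M-891, Loray, 3,837 kg, ¥112,270.62):
Base rate for M-891 is ¥0.26/kg.
M-891 has an FTA preferential rate, but origin Loray is not Farland; base rate stands.
Duty = 3,837 × ¥0.26 = ¥997.62.
Line 3 (C-503, Farland, 2,901 units, ¥568,247.88):
Base rate for C-503 is ¥1.27/unit.
Origin Farland qualifies under the Talova–Farland agreement and C-503 is covered: preferential rate Free applies instead.
Duty = ¥568,247.88 × 0% = ¥0.00.
Total = ¥0.00 + ¥997.62 + ¥0.00 = ¥997.62.

¥997.62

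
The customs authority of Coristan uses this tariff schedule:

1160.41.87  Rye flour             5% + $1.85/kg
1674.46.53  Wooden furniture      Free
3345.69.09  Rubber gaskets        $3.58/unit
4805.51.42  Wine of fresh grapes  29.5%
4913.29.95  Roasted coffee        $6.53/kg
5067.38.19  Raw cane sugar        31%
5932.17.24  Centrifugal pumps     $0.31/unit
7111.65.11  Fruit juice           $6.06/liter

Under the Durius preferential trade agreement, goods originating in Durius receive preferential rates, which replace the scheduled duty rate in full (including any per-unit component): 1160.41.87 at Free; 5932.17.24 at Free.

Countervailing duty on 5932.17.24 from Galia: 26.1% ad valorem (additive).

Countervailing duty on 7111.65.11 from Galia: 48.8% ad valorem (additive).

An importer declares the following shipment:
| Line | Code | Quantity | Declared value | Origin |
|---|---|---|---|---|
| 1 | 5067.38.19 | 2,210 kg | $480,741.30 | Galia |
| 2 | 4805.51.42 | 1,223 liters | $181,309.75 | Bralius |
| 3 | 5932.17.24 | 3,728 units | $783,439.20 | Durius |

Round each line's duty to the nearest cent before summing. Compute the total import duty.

$202,516.18

Line 1 (5067.38.19, Galia, 2,210 kg, $480,741.30):
Base rate for 5067.38.19 is 31%.
Duty = $480,741.30 × 31% = $149,029.80.
Line 2 (4805.51.42, Bralius, 1,223 liters, $181,309.75):
Base rate for 4805.51.42 is 29.5%.
Duty = $181,309.75 × 29.5% = $53,486.38.
Line 3 (5932.17.24, Durius, 3,728 units, $783,439.20):
Base rate for 5932.17.24 is $0.31/unit.
Origin Durius qualifies under the Coristan–Durius agreement and 5932.17.24 is covered: preferential rate Free applies instead.
The additional-duty order on 5932.17.24 targets Galia, not Durius; it does not apply.
Duty = $783,439.20 × 0% = $0.00.
Total = $149,029.80 + $53,486.38 + $0.00 = $202,516.18.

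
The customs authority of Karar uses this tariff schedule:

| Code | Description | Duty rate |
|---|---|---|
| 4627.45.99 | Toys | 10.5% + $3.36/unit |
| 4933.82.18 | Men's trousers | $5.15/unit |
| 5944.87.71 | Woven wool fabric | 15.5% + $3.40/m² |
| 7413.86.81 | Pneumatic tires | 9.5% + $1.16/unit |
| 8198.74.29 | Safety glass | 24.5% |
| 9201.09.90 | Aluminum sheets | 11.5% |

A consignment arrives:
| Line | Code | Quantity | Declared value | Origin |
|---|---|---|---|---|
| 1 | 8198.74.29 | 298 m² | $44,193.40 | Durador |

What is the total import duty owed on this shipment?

Line 1 (8198.74.29, Durador, 298 m², $44,193.40):
Base rate for 8198.74.29 is 24.5%.
Duty = $44,193.40 × 24.5% = $10,827.38.

$10,827.38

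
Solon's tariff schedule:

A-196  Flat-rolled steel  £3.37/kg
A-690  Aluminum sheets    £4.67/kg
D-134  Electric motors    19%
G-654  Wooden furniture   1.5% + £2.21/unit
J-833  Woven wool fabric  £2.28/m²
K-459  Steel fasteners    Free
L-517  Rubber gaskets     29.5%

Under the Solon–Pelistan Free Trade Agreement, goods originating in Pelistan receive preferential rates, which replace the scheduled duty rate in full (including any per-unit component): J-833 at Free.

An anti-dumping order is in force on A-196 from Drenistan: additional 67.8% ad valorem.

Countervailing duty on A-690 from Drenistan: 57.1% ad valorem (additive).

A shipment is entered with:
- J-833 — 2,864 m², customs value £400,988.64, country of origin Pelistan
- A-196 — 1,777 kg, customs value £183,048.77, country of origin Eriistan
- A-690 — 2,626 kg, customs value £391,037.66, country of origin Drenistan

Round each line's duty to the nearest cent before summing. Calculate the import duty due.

Line 1 (J-833, Pelistan, 2,864 m², £400,988.64):
Base rate for J-833 is £2.28/m².
Origin Pelistan qualifies under the Solon–Pelistan agreement and J-833 is covered: preferential rate Free applies instead.
Duty = £400,988.64 × 0% = £0.00.
Line 2 (A-196, Eriistan, 1,777 kg, £183,048.77):
Base rate for A-196 is £3.37/kg.
The additional-duty order on A-196 targets Drenistan, not Eriistan; it does not apply.
Duty = 1,777 × £3.37 = £5,988.49.
Line 3 (A-690, Drenistan, 2,626 kg, £391,037.66):
Base rate for A-690 is £4.67/kg.
Additional duty on A-690 from Drenistan: +57.1% ad valorem. Applied ad valorem rate = 57.1%.
Duty = £391,037.66 × 57.1% + 2,626 × £4.67 = £235,545.92.
Total = £0.00 + £5,988.49 + £235,545.92 = £241,534.41.

£241,534.41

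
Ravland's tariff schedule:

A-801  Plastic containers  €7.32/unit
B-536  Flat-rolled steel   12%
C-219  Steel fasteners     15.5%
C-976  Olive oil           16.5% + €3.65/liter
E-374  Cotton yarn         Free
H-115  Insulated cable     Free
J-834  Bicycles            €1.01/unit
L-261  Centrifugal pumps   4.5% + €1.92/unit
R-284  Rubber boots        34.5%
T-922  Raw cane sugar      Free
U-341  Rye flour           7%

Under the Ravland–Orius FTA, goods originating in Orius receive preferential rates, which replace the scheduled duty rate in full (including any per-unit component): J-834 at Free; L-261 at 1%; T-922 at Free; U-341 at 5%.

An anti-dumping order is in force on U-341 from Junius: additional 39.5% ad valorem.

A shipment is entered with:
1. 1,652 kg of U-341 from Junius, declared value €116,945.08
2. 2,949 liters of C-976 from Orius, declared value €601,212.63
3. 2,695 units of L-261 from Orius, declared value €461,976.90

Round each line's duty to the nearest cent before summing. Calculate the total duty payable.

€168,963.16

Line 1 (U-341, Junius, 1,652 kg, €116,945.08):
Base rate for U-341 is 7%.
U-341 has an FTA preferential rate, but origin Junius is not Orius; base rate stands.
Additional duty on U-341 from Junius: +39.5%. Applied ad valorem rate: 7% + 39.5% = 46.5%.
Duty = €116,945.08 × 46.5% = €54,379.46.
Line 2 (C-976, Orius, 2,949 liters, €601,212.63):
Base rate for C-976 is 16.5% + €3.65/liter.
Origin Orius is the FTA partner but C-976 is not on the preference list; base rate stands.
Duty = €601,212.63 × 16.5% + 2,949 × €3.65 = €109,963.93.
Line 3 (L-261, Orius, 2,695 units, €461,976.90):
Base rate for L-261 is 4.5% + €1.92/unit.
Origin Orius qualifies under the Ravland–Orius agreement and L-261 is covered: preferential rate 1% applies instead.
Duty = €461,976.90 × 1% = €4,619.77.
Total = €54,379.46 + €109,963.93 + €4,619.77 = €168,963.16.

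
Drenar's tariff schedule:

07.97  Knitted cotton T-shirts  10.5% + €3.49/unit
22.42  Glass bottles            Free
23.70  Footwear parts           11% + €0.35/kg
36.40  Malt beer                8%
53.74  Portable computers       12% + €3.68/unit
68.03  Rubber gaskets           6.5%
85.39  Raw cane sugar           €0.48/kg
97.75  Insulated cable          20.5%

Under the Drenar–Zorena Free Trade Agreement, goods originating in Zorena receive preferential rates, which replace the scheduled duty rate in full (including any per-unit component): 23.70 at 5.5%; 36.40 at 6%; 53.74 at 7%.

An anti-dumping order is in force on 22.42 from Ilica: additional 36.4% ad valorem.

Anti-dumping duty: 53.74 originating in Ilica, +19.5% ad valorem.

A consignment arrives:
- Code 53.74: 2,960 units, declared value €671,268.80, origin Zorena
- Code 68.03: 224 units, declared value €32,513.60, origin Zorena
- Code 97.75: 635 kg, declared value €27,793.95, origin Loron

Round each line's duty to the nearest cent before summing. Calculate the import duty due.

€54,799.96

Line 1 (53.74, Zorena, 2,960 units, €671,268.80):
Base rate for 53.74 is 12% + €3.68/unit.
Origin Zorena qualifies under the Drenar–Zorena agreement and 53.74 is covered: preferential rate 7% applies instead.
The additional-duty order on 53.74 targets Ilica, not Zorena; it does not apply.
Duty = €671,268.80 × 7% = €46,988.82.
Line 2 (68.03, Zorena, 224 units, €32,513.60):
Base rate for 68.03 is 6.5%.
Origin Zorena is the FTA partner but 68.03 is not on the preference list; base rate stands.
Duty = €32,513.60 × 6.5% = €2,113.38.
Line 3 (97.75, Loron, 635 kg, €27,793.95):
Base rate for 97.75 is 20.5%.
Duty = €27,793.95 × 20.5% = €5,697.76.
Total = €46,988.82 + €2,113.38 + €5,697.76 = €54,799.96.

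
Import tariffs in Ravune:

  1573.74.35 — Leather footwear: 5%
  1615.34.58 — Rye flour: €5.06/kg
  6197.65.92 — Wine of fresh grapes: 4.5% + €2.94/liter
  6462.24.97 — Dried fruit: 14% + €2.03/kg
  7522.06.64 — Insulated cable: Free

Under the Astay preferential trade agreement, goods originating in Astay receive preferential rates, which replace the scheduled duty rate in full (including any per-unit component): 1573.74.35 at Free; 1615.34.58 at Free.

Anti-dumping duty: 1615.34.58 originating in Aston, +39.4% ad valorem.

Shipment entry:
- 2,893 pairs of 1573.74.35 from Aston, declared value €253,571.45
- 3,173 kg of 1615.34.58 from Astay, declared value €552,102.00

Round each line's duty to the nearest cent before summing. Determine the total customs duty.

Line 1 (1573.74.35, Aston, 2,893 pairs, €253,571.45):
Base rate for 1573.74.35 is 5%.
1573.74.35 has an FTA preferential rate, but origin Aston is not Astay; base rate stands.
Duty = €253,571.45 × 5% = €12,678.57.
Line 2 (1615.34.58, Astay, 3,173 kg, €552,102.00):
Base rate for 1615.34.58 is €5.06/kg.
Origin Astay qualifies under the Ravune–Astay agreement and 1615.34.58 is covered: preferential rate Free applies instead.
The additional-duty order on 1615.34.58 targets Aston, not Astay; it does not apply.
Duty = €552,102.00 × 0% = €0.00.
Total = €12,678.57 + €0.00 = €12,678.57.

€12,678.57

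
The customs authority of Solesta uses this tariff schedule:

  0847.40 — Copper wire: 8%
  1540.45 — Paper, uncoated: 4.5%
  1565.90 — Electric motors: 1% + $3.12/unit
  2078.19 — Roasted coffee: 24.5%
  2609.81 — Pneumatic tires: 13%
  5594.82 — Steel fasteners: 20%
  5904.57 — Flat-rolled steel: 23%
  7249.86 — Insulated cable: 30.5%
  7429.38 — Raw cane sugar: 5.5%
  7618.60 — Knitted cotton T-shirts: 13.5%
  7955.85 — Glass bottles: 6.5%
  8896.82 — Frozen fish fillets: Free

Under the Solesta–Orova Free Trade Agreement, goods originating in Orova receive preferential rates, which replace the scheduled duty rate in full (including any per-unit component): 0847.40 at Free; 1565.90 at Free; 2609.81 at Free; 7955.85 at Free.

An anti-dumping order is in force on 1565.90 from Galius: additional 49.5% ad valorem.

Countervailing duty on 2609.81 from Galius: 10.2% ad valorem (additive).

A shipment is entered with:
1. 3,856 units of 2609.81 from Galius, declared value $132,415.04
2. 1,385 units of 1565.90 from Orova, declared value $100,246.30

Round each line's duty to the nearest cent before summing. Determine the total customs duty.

Line 1 (2609.81, Galius, 3,856 units, $132,415.04):
Base rate for 2609.81 is 13%.
2609.81 has an FTA preferential rate, but origin Galius is not Orova; base rate stands.
Additional duty on 2609.81 from Galius: +10.2%. Applied ad valorem rate: 13% + 10.2% = 23.2%.
Duty = $132,415.04 × 23.2% = $30,720.29.
Line 2 (1565.90, Orova, 1,385 units, $100,246.30):
Base rate for 1565.90 is 1% + $3.12/unit.
Origin Orova qualifies under the Solesta–Orova agreement and 1565.90 is covered: preferential rate Free applies instead.
The additional-duty order on 1565.90 targets Galius, not Orova; it does not apply.
Duty = $100,246.30 × 0% = $0.00.
Total = $30,720.29 + $0.00 = $30,720.29.

$30,720.29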